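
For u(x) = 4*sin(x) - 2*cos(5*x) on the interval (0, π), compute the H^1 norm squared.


||u||_{H^1(0,π)}^2 = 68*π

u'(x) = 10*sin(5*x) + 4*cos(x).
Expand u² and (u')² and integrate term by term on (0, π), using: for integers n ≥ 1, ∫_0^π sin²(nx) dx = ∫_0^π cos²(nx) dx = π/2; for n ≠ n', ∫_0^π sin(nx)sin(n'x) dx = ∫_0^π cos(nx)cos(n'x) dx = 0; and by product-to-sum, ∫_0^π sin(nx)cos(n'x) dx = ½∫_0^π [sin((n+n')x) + sin((n−n')x)] dx, which is 0 when n+n' is even and 2n/(n²−n'²) when n+n' is odd (it need not vanish on (0, π)).
  u² squared terms: (-2)²·∫cos(5x)² dx = 4·π/2 = 2*π;  (4)²·∫sin(x)² dx = 16·π/2 = 8*π.
  u² cross terms: 2·(-2)·(4)·∫cos(5x)·sin(x) dx = -16·(0) = 0.
  So ∫_0^π u² dx = 2*π + 8*π + 0 = 10*π.
  (u')² squared terms: (4)²·∫cos(x)² dx = 16·π/2 = 8*π;  (10)²·∫sin(5x)² dx = 100·π/2 = 50*π.
  (u')² cross terms: 2·(4)·(10)·∫cos(x)·sin(5x) dx = 80·(0) = 0.
  So ∫_0^π (u')² dx = 8*π + 50*π + 0 = 58*π.
||u||_{H^1}^2 = (10*π) + (58*π) = 68*π.


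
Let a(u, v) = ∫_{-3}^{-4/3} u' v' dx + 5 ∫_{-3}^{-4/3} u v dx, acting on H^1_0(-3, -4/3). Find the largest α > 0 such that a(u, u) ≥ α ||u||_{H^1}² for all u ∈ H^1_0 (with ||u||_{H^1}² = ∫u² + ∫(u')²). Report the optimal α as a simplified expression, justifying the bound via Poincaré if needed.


α = 1

Coercivity of a(·,·) on H^1_0(-3, -4/3) means a(u, u) ≥ α ||u||_{H^1}² for every u ∈ H^1_0.
The interval has length L = 5/3, and Poincaré/coercivity depend only on L. Here a(u, u) = ∫(u')² + (5)·∫u².
Here c = 5 ≥ 1, so a(u,u) = ∫(u')² + c∫u² ≥ ∫(u')² + ∫u² = ||u||_{H^1}², i.e. α = 1 works. No larger α is possible: a(u,u) ≥ α||u||_{H^1}² means (1−α)∫(u')² ≥ (α−c)∫u², and for the modes u_n = sin(nπ(x−x₀)/L) (x₀ the left endpoint) one has ∫u_n²/∫(u_n')² = (L/(nπ))² → 0, so a(u_n,u_n)/||u_n||_{H^1}² → 1. Hence the optimal constant is α = 1.
Therefore α = 1.


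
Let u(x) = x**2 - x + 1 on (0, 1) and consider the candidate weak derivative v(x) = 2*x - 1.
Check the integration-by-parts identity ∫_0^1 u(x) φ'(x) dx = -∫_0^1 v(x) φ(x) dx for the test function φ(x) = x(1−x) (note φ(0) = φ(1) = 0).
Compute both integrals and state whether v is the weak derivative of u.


LHS = 0, RHS = 0. Yes, v = u' weakly.

u(x) = x**2 - x + 1, classical derivative u'(x) = 2*x - 1.
φ(x) = x(1−x), so φ'(x) = 1 - 2*x.
Note φ(0) = φ(1) = 0, so the boundary term u·φ vanishes.
LHS = ∫_0^1 u(x) φ'(x) dx = ∫_0^1 (-2*x^3 + 3*x^2 - 3*x + 1) dx. Term by term:
  ∫_0^1 -2*x^3 dx = -1/2;  ∫_0^1 3*x^2 dx = 1;  ∫_0^1 -3*x dx = -3/2;
  ∫_0^1 1 dx = 1.
Sum: -1/2 + 1 − 3/2 + 1 = 0.
So LHS = 0.
∫_0^1 v(x) φ(x) dx = ∫_0^1 (-2*x^3 + 3*x^2 - x) dx. Term by term:
  ∫_0^1 -2*x^3 dx = -1/2;  ∫_0^1 3*x^2 dx = 1;  ∫_0^1 -x dx = -1/2.
Sum: -1/2 + 1 − 1/2 = 0.
So RHS = -∫_0^1 v(x) φ(x) dx = 0.
LHS = RHS, so the identity holds for this test φ.
Moreover u is smooth here and v(x) = u'(x) = 2*x - 1 pointwise, so the identity holds for every test function. Hence v is the weak derivative of u.


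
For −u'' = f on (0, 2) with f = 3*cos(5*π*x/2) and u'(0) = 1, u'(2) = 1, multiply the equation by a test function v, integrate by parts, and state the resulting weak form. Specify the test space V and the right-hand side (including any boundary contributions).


V = H^1(0, 2) (v unrestricted at boundary; u is determined up to an additive constant); weak form: ∫_0^2 u'v' dx = ∫_0^2 (3*cos(5*π*x/2)) v dx + v(2) − v(0) for all v ∈ V.

Multiply both sides by a test function v and integrate from 0 to 2:
  ∫_0^2 −u''(x) v(x) dx = ∫_0^2 f(x) v(x) dx.
Integrate the LHS by parts once:
  ∫_0^2 −u'' v dx = −[u'(x) v(x)]_0^2 + ∫_0^2 u'(x) v'(x) dx.
Thus ∫_0^2 u'(x) v'(x) dx = ∫_0^2 f(x) v(x) dx + [u'(x) v(x)]_0^2.
Choose V so that boundary terms are either known or forced to vanish.
u has inhomogeneous Neumann u'(0) = 1, u'(2) = 1. [u' v]_0^2 = (1)·v(2) − (1)·v(0) = v(2) − v(0). Take V = H^1(0, 2); boundary term becomes part of RHS.
Weak formulation: find u (satisfying any essential BC) such that ∫_0^2 u'(x) v'(x) dx = ∫_0^2 f v dx + v(2) − v(0) for all v ∈ V (Neumann data are natural BCs: they enter the RHS as boundary terms).
Substituting f(x) = 3*cos(5*π*x/2), the right-hand side is ∫_0^2 (3*cos(5*π*x/2)) v dx + v(2) − v(0).
Compatibility check (pure Neumann): taking v ≡ 1 ∈ V gives 0 = ∫_0^2 f dx + (1) − (1), i.e. ∫_0^2 f dx must equal u'(0) − u'(2) = 0. Indeed ∫_0^2 (3*cos(5*π*x/2)) dx = 0, so the data are compatible. The solution is then unique only up to an additive constant (fix it e.g. by requiring ∫_0^2 u dx = 0).


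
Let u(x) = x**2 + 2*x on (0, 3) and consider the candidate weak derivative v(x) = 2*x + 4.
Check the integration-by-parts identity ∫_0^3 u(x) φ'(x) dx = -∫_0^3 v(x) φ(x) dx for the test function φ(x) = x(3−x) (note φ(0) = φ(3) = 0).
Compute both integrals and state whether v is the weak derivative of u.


LHS = -45/2, RHS = -63/2. No, v is not the weak derivative of u.

u(x) = x**2 + 2*x, classical derivative u'(x) = 2*x + 2.
φ(x) = x(3−x), so φ'(x) = 3 - 2*x.
Note φ(0) = φ(3) = 0, so the boundary term u·φ vanishes.
LHS = ∫_0^3 u(x) φ'(x) dx = ∫_0^3 (-2*x^3 - x^2 + 6*x) dx. Term by term:
  ∫_0^3 -2*x^3 dx = -81/2;  ∫_0^3 -x^2 dx = -9;  ∫_0^3 6*x dx = 27.
Sum: -81/2 − 9 + 27 = -45/2.
So LHS = -45/2.
∫_0^3 v(x) φ(x) dx = ∫_0^3 (-2*x^3 + 2*x^2 + 12*x) dx. Term by term:
  ∫_0^3 -2*x^3 dx = -81/2;  ∫_0^3 2*x^2 dx = 18;  ∫_0^3 12*x dx = 54.
Sum: -81/2 + 18 + 54 = 63/2.
So RHS = -∫_0^3 v(x) φ(x) dx = -63/2.
LHS − RHS = 9 ≠ 0, so the identity fails.
(For a valid weak derivative the identity must hold for EVERY test function, in particular this one. The failure shows v is NOT the weak derivative of u.)
Correct weak derivative would be u'(x) = 2*x + 2.


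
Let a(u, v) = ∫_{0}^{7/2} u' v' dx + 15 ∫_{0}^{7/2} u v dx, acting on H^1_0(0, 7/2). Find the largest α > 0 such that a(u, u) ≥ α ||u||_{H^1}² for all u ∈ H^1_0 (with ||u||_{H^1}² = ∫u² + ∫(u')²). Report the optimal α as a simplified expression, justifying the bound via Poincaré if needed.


α = 1

Coercivity of a(·,·) on H^1_0(0, 7/2) means a(u, u) ≥ α ||u||_{H^1}² for every u ∈ H^1_0.
The interval has length L = 7/2, and Poincaré/coercivity depend only on L. Here a(u, u) = ∫(u')² + (15)·∫u².
Here c = 15 ≥ 1, so a(u,u) = ∫(u')² + c∫u² ≥ ∫(u')² + ∫u² = ||u||_{H^1}², i.e. α = 1 works. No larger α is possible: a(u,u) ≥ α||u||_{H^1}² means (1−α)∫(u')² ≥ (α−c)∫u², and for the modes u_n = sin(nπ(x−x₀)/L) (x₀ the left endpoint) one has ∫u_n²/∫(u_n')² = (L/(nπ))² → 0, so a(u_n,u_n)/||u_n||_{H^1}² → 1. Hence the optimal constant is α = 1.
Therefore α = 1.


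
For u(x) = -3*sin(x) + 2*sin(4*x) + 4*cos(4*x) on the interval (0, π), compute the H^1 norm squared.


||u||_{H^1(0,π)}^2 = 272/5 + 179*π

u'(x) = -16*sin(4*x) - 3*cos(x) + 8*cos(4*x).
Expand u² and (u')² and integrate term by term on (0, π), using: for integers n ≥ 1, ∫_0^π sin²(nx) dx = ∫_0^π cos²(nx) dx = π/2; for n ≠ n', ∫_0^π sin(nx)sin(n'x) dx = ∫_0^π cos(nx)cos(n'x) dx = 0; and by product-to-sum, ∫_0^π sin(nx)cos(n'x) dx = ½∫_0^π [sin((n+n')x) + sin((n−n')x)] dx, which is 0 when n+n' is even and 2n/(n²−n'²) when n+n' is odd (it need not vanish on (0, π)).
  u² squared terms: (-3)²·∫sin(x)² dx = 9·π/2 = 9*π/2;  (2)²·∫sin(4x)² dx = 4·π/2 = 2*π;  (4)²·∫cos(4x)² dx = 16·π/2 = 8*π.
  u² cross terms: 2·(-3)·(2)·∫sin(x)·sin(4x) dx = -12·(0) = 0;  2·(-3)·(4)·∫sin(x)·cos(4x) dx = -24·(-2/15) = 16/5;  2·(2)·(4)·∫sin(4x)·cos(4x) dx = 16·(0) = 0.
  So ∫_0^π u² dx = 9*π/2 + 2*π + 8*π + 0 + 16/5 + 0 = 16/5 + 29*π/2.
  (u')² squared terms: (-16)²·∫sin(4x)² dx = 256·π/2 = 128*π;  (-3)²·∫cos(x)² dx = 9·π/2 = 9*π/2;  (8)²·∫cos(4x)² dx = 64·π/2 = 32*π.
  (u')² cross terms: 2·(-16)·(-3)·∫sin(4x)·cos(x) dx = 96·(8/15) = 256/5;  2·(-16)·(8)·∫sin(4x)·cos(4x) dx = -256·(0) = 0;  2·(-3)·(8)·∫cos(x)·cos(4x) dx = -48·(0) = 0.
  So ∫_0^π (u')² dx = 128*π + 9*π/2 + 32*π + 256/5 + 0 + 0 = 256/5 + 329*π/2.
||u||_{H^1}^2 = (16/5 + 29*π/2) + (256/5 + 329*π/2) = 272/5 + 179*π.


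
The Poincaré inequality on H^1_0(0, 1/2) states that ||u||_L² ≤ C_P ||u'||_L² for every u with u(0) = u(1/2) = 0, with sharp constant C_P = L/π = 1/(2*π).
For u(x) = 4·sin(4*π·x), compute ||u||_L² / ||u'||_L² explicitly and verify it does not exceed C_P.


||u||_L² / ||u'||_L² = 1/(4*π) < C_P = 1/(2*π).

u(x) = 4·sin(4*π·x), so u'(x) = 16*π*cos(4*π*x).
Writing u(x) = A·sin(kπx/L) with A = 4 and k = 2, use ∫_0^L sin²(kπx/L) dx = L/2 and ∫_0^L cos²(kπx/L) dx = L/2.
u² = 16·sin²(4*π·x) and (u')² = 256*π^2·cos²(4*π·x), and each of sin², cos² integrates to L/2 = 1/4 over (0, 1/2).
∫_0^1/2 u² dx = 4, so ||u||_L² = 2.
∫_0^1/2 (u')² dx = 64*π^2, so ||u'||_L² = 8*π.
Ratio ||u||_L² / ||u'||_L² = 1/(4*π).
Sharp Poincaré constant on H^1_0(0, 1/2) is C_P = L/π = 1/(2*π), achieved by sin(2*π·x).
This is the k = 2 harmonic; the ratio L/(kπ) is strictly less than C_P = L/π, consistent with the sharp inequality ||u||_L² ≤ C_P ||u'||_L².


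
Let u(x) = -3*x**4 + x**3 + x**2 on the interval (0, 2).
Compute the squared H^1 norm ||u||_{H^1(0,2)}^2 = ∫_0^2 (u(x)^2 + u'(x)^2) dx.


||u||_{H^1}^2 = 67568/35

The H^1 norm (squared) on an interval (0, L) is
  ||u||_{H^1}^2 = ∫_0^L u(x)^2 dx + ∫_0^L u'(x)^2 dx.
Compute u'(x) = -12*x**3 + 3*x**2 + 2*x.
Then u(x)^2 = 9*x**8 - 6*x**7 - 5*x**6 + 2*x**5 + x**4 and u'(x)^2 = 144*x**6 - 72*x**5 - 39*x**4 + 12*x**3 + 4*x**2.
Integrate each monomial from 0 to 2 using ∫_0^2 c·x^n dx = c·2^(n+1)/(n+1):
  ∫_0^2 u(x)^2 dx = ∫_0^2 (9*x^8 - 6*x^7 - 5*x^6 + 2*x^5 + x^4) dx. Term by term:
    ∫_0^2 9*x^8 dx = 512;  ∫_0^2 -6*x^7 dx = -192;  ∫_0^2 -5*x^6 dx = -640/7;
    ∫_0^2 2*x^5 dx = 64/3;  ∫_0^2 x^4 dx = 32/5.
  Sum: 512 − 192 − 640/7 + 64/3 + 32/5 = 26912/105.
  ∫_0^2 u'(x)^2 dx = ∫_0^2 (144*x^6 - 72*x^5 - 39*x^4 + 12*x^3 + 4*x^2) dx. Term by term:
    ∫_0^2 144*x^6 dx = 18432/7;  ∫_0^2 -72*x^5 dx = -768;  ∫_0^2 -39*x^4 dx = -1248/5;
    ∫_0^2 12*x^3 dx = 48;  ∫_0^2 4*x^2 dx = 32/3.
  Sum: 18432/7 − 768 − 1248/5 + 48 + 32/3 = 175792/105.
Adding: ||u||_{H^1}^2 = 26912/105 + 175792/105 = 67568/35.


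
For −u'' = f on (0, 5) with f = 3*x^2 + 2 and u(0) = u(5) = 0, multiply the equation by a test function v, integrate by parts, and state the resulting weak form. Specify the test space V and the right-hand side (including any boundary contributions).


V = H^1_0(0, 5) (so v(0) = v(5) = 0); weak form: ∫_0^5 u'v' dx = ∫_0^5 (3*x^2 + 2) v dx for all v ∈ V.

Multiply both sides by a test function v and integrate from 0 to 5:
  ∫_0^5 −u''(x) v(x) dx = ∫_0^5 f(x) v(x) dx.
Integrate the LHS by parts once:
  ∫_0^5 −u'' v dx = −[u'(x) v(x)]_0^5 + ∫_0^5 u'(x) v'(x) dx.
Thus ∫_0^5 u'(x) v'(x) dx = ∫_0^5 f(x) v(x) dx + [u'(x) v(x)]_0^5.
Choose V so that boundary terms are either known or forced to vanish.
u is Dirichlet: u(0) = u(5) = 0. Let V = H^1_0(0, 5); then v(0) = v(5) = 0, and [u' v]_0^5 = 0.
Weak formulation: find u (satisfying any essential BC) such that ∫_0^5 u'(x) v'(x) dx = ∫_0^5 f v dx for all v ∈ V.
Substituting f(x) = 3*x^2 + 2, the right-hand side is ∫_0^5 (3*x^2 + 2) v dx.


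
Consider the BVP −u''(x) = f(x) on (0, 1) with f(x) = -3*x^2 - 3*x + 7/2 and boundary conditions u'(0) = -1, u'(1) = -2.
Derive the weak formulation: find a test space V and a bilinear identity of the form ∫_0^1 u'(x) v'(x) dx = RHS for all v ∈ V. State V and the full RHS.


V = H^1(0, 1) (v unrestricted at boundary; u is determined up to an additive constant); weak form: ∫_0^1 u'v' dx = ∫_0^1 (-3*x^2 - 3*x + 7/2) v dx − 2·v(1) + v(0) for all v ∈ V.

Multiply both sides by a test function v and integrate from 0 to 1:
  ∫_0^1 −u''(x) v(x) dx = ∫_0^1 f(x) v(x) dx.
Integrate the LHS by parts once:
  ∫_0^1 −u'' v dx = −[u'(x) v(x)]_0^1 + ∫_0^1 u'(x) v'(x) dx.
Thus ∫_0^1 u'(x) v'(x) dx = ∫_0^1 f(x) v(x) dx + [u'(x) v(x)]_0^1.
Choose V so that boundary terms are either known or forced to vanish.
u has inhomogeneous Neumann u'(0) = -1, u'(1) = -2. [u' v]_0^1 = (-2)·v(1) − (-1)·v(0) = − 2·v(1) + v(0). Take V = H^1(0, 1); boundary term becomes part of RHS.
Weak formulation: find u (satisfying any essential BC) such that ∫_0^1 u'(x) v'(x) dx = ∫_0^1 f v dx − 2·v(1) + v(0) for all v ∈ V (Neumann data are natural BCs: they enter the RHS as boundary terms).
Substituting f(x) = -3*x^2 - 3*x + 7/2, the right-hand side is ∫_0^1 (-3*x^2 - 3*x + 7/2) v dx − 2·v(1) + v(0).
Compatibility check (pure Neumann): taking v ≡ 1 ∈ V gives 0 = ∫_0^1 f dx + (-2) − (-1), i.e. ∫_0^1 f dx must equal u'(0) − u'(1) = 1. Indeed ∫_0^1 (-3*x^2 - 3*x + 7/2) dx = 1, so the data are compatible. The solution is then unique only up to an additive constant (fix it e.g. by requiring ∫_0^1 u dx = 0).


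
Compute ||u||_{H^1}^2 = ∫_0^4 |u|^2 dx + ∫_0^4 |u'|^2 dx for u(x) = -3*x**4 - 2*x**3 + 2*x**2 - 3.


||u||_{H^1}^2 = 26657516/35

The H^1 norm (squared) on an interval (0, L) is
  ||u||_{H^1}^2 = ∫_0^L u(x)^2 dx + ∫_0^L u'(x)^2 dx.
Compute u'(x) = -12*x**3 - 6*x**2 + 4*x.
Then u(x)^2 = 9*x**8 + 12*x**7 - 8*x**6 - 8*x**5 + 22*x**4 + 12*x**3 - 12*x**2 + 9 and u'(x)^2 = 144*x**6 + 144*x**5 - 60*x**4 - 48*x**3 + 16*x**2.
Integrate each monomial from 0 to 4 using ∫_0^4 c·x^n dx = c·4^(n+1)/(n+1):
  ∫_0^4 u(x)^2 dx = ∫_0^4 (9*x^8 + 12*x^7 - 8*x^6 - 8*x^5 + 22*x^4 + 12*x^3 - 12*x^2 + 9) dx. Term by term:
    ∫_0^4 9*x^8 dx = 262144;  ∫_0^4 12*x^7 dx = 98304;  ∫_0^4 -8*x^6 dx = -131072/7;
    ∫_0^4 -8*x^5 dx = -16384/3;  ∫_0^4 22*x^4 dx = 22528/5;  ∫_0^4 12*x^3 dx = 768;
    ∫_0^4 -12*x^2 dx = -256;  ∫_0^4 9 dx = 36.
  Sum: 262144 + 98304 − 131072/7 − 16384/3 + 22528/5 + 768 − 256 + 36 = 35838148/105.
  ∫_0^4 u'(x)^2 dx = ∫_0^4 (144*x^6 + 144*x^5 - 60*x^4 - 48*x^3 + 16*x^2) dx. Term by term:
    ∫_0^4 144*x^6 dx = 2359296/7;  ∫_0^4 144*x^5 dx = 98304;  ∫_0^4 -60*x^4 dx = -12288;
    ∫_0^4 -48*x^3 dx = -3072;  ∫_0^4 16*x^2 dx = 1024/3.
  Sum: 2359296/7 + 98304 − 12288 − 3072 + 1024/3 = 8826880/21.
Adding: ||u||_{H^1}^2 = 35838148/105 + 8826880/21 = 26657516/35.


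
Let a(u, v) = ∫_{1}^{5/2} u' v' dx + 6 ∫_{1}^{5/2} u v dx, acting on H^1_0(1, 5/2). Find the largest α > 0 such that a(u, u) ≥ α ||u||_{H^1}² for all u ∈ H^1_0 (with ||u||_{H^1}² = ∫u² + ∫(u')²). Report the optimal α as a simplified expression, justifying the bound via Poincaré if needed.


α = 1

Coercivity of a(·,·) on H^1_0(1, 5/2) means a(u, u) ≥ α ||u||_{H^1}² for every u ∈ H^1_0.
The interval has length L = 3/2, and Poincaré/coercivity depend only on L. Here a(u, u) = ∫(u')² + (6)·∫u².
Here c = 6 ≥ 1, so a(u,u) = ∫(u')² + c∫u² ≥ ∫(u')² + ∫u² = ||u||_{H^1}², i.e. α = 1 works. No larger α is possible: a(u,u) ≥ α||u||_{H^1}² means (1−α)∫(u')² ≥ (α−c)∫u², and for the modes u_n = sin(nπ(x−x₀)/L) (x₀ the left endpoint) one has ∫u_n²/∫(u_n')² = (L/(nπ))² → 0, so a(u_n,u_n)/||u_n||_{H^1}² → 1. Hence the optimal constant is α = 1.
Therefore α = 1.


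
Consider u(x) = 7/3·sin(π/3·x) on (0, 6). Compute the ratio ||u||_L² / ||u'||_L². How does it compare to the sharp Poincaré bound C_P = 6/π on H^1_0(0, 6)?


||u||_L² / ||u'||_L² = 3/π < C_P = 6/π.

u(x) = 7/3·sin(π/3·x), so u'(x) = 7*π*cos(π*x/3)/9.
Writing u(x) = A·sin(kπx/L) with A = 7/3 and k = 2, use ∫_0^L sin²(kπx/L) dx = L/2 and ∫_0^L cos²(kπx/L) dx = L/2.
u² = 49/9·sin²(π/3·x) and (u')² = 49*π^2/81·cos²(π/3·x), and each of sin², cos² integrates to L/2 = 3 over (0, 6).
∫_0^6 u² dx = 49/3, so ||u||_L² = 7*sqrt(3)/3.
∫_0^6 (u')² dx = 49*π^2/27, so ||u'||_L² = 7*sqrt(3)*π/9.
Ratio ||u||_L² / ||u'||_L² = 3/π.
Sharp Poincaré constant on H^1_0(0, 6) is C_P = L/π = 6/π, achieved by sin(π/6·x).
This is the k = 2 harmonic; the ratio L/(kπ) is strictly less than C_P = L/π, consistent with the sharp inequality ||u||_L² ≤ C_P ||u'||_L².


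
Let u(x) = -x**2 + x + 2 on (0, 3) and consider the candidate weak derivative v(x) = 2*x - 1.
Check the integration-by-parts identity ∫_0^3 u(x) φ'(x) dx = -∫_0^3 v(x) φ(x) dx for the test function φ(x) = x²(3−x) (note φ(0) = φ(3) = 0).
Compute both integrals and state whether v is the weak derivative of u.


LHS = 351/20, RHS = -351/20. No, v is not the weak derivative of u.

u(x) = -x**2 + x + 2, classical derivative u'(x) = 1 - 2*x.
φ(x) = x²(3−x), so φ'(x) = 3*x*(2 - x).
Note φ(0) = φ(3) = 0, so the boundary term u·φ vanishes.
LHS = ∫_0^3 u(x) φ'(x) dx = ∫_0^3 (3*x^4 - 9*x^3 + 12*x) dx. Term by term:
  ∫_0^3 3*x^4 dx = 729/5;  ∫_0^3 -9*x^3 dx = -729/4;  ∫_0^3 12*x dx = 54.
Sum: 729/5 − 729/4 + 54 = 351/20.
So LHS = 351/20.
∫_0^3 v(x) φ(x) dx = ∫_0^3 (-2*x^4 + 7*x^3 - 3*x^2) dx. Term by term:
  ∫_0^3 -2*x^4 dx = -486/5;  ∫_0^3 7*x^3 dx = 567/4;  ∫_0^3 -3*x^2 dx = -27.
Sum: -486/5 + 567/4 − 27 = 351/20.
So RHS = -∫_0^3 v(x) φ(x) dx = -351/20.
LHS − RHS = 351/10 ≠ 0, so the identity fails.
(For a valid weak derivative the identity must hold for EVERY test function, in particular this one. The failure shows v is NOT the weak derivative of u.)
Correct weak derivative would be u'(x) = 1 - 2*x.


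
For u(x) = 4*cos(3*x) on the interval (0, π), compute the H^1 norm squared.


||u||_{H^1(0,π)}^2 = 80*π

u'(x) = -12*sin(3*x).
Expand u² and (u')² and integrate term by term on (0, π), using: for integers n ≥ 1, ∫_0^π sin²(nx) dx = ∫_0^π cos²(nx) dx = π/2; for n ≠ n', ∫_0^π sin(nx)sin(n'x) dx = ∫_0^π cos(nx)cos(n'x) dx = 0; and by product-to-sum, ∫_0^π sin(nx)cos(n'x) dx = ½∫_0^π [sin((n+n')x) + sin((n−n')x)] dx, which is 0 when n+n' is even and 2n/(n²−n'²) when n+n' is odd (it need not vanish on (0, π)).
  u² squared terms: (4)²·∫cos(3x)² dx = 16·π/2 = 8*π.
  So ∫_0^π u² dx = 8*π.
  (u')² squared terms: (-12)²·∫sin(3x)² dx = 144·π/2 = 72*π.
  So ∫_0^π (u')² dx = 72*π.
||u||_{H^1}^2 = (8*π) + (72*π) = 80*π.


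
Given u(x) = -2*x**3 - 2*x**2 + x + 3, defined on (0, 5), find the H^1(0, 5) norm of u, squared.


||u||_{H^1}^2 = 1946900/21

The H^1 norm (squared) on an interval (0, L) is
  ||u||_{H^1}^2 = ∫_0^L u(x)^2 dx + ∫_0^L u'(x)^2 dx.
Compute u'(x) = -6*x**2 - 4*x + 1.
Then u(x)^2 = 4*x**6 + 8*x**5 - 16*x**3 - 11*x**2 + 6*x + 9 and u'(x)^2 = 36*x**4 + 48*x**3 + 4*x**2 - 8*x + 1.
Integrate each monomial from 0 to 5 using ∫_0^5 c·x^n dx = c·5^(n+1)/(n+1):
  ∫_0^5 u(x)^2 dx = ∫_0^5 (4*x^6 + 8*x^5 - 16*x^3 - 11*x^2 + 6*x + 9) dx. Term by term:
    ∫_0^5 4*x^6 dx = 312500/7;  ∫_0^5 8*x^5 dx = 62500/3;  ∫_0^5 -16*x^3 dx = -2500;
    ∫_0^5 -11*x^2 dx = -1375/3;  ∫_0^5 6*x dx = 75;  ∫_0^5 9 dx = 45.
  Sum: 312500/7 + 62500/3 − 2500 − 1375/3 + 75 + 45 = 438465/7.
  ∫_0^5 u'(x)^2 dx = ∫_0^5 (36*x^4 + 48*x^3 + 4*x^2 - 8*x + 1) dx. Term by term:
    ∫_0^5 36*x^4 dx = 22500;  ∫_0^5 48*x^3 dx = 7500;  ∫_0^5 4*x^2 dx = 500/3;
    ∫_0^5 -8*x dx = -100;  ∫_0^5 1 dx = 5.
  Sum: 22500 + 7500 + 500/3 − 100 + 5 = 90215/3.
Adding: ||u||_{H^1}^2 = 438465/7 + 90215/3 = 1946900/21.


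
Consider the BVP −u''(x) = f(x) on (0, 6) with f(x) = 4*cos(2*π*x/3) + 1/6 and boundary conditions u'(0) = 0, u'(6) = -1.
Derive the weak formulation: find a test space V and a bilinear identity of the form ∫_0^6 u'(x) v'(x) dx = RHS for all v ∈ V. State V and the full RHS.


V = H^1(0, 6) (v unrestricted at boundary; u is determined up to an additive constant); weak form: ∫_0^6 u'v' dx = ∫_0^6 (4*cos(2*π*x/3) + 1/6) v dx − v(6) for all v ∈ V.

Multiply both sides by a test function v and integrate from 0 to 6:
  ∫_0^6 −u''(x) v(x) dx = ∫_0^6 f(x) v(x) dx.
Integrate the LHS by parts once:
  ∫_0^6 −u'' v dx = −[u'(x) v(x)]_0^6 + ∫_0^6 u'(x) v'(x) dx.
Thus ∫_0^6 u'(x) v'(x) dx = ∫_0^6 f(x) v(x) dx + [u'(x) v(x)]_0^6.
Choose V so that boundary terms are either known or forced to vanish.
u has inhomogeneous Neumann u'(0) = 0, u'(6) = -1. [u' v]_0^6 = (-1)·v(6) − (0)·v(0) = − v(6). Take V = H^1(0, 6); boundary term becomes part of RHS.
Weak formulation: find u (satisfying any essential BC) such that ∫_0^6 u'(x) v'(x) dx = ∫_0^6 f v dx − v(6) for all v ∈ V (Neumann data are natural BCs: they enter the RHS as boundary terms).
Substituting f(x) = 4*cos(2*π*x/3) + 1/6, the right-hand side is ∫_0^6 (4*cos(2*π*x/3) + 1/6) v dx − v(6).
Compatibility check (pure Neumann): taking v ≡ 1 ∈ V gives 0 = ∫_0^6 f dx + (-1) − (0), i.e. ∫_0^6 f dx must equal u'(0) − u'(6) = 1. Indeed ∫_0^6 (4*cos(2*π*x/3) + 1/6) dx = 1, so the data are compatible. The solution is then unique only up to an additive constant (fix it e.g. by requiring ∫_0^6 u dx = 0).


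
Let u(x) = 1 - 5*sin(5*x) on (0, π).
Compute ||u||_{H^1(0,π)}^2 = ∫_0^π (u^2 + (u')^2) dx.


||u||_{H^1(0,π)}^2 = -4 + 326*π

u'(x) = -25*cos(5*x).
Expand u² and (u')² and integrate term by term on (0, π), using: for integers n ≥ 1, ∫_0^π sin²(nx) dx = ∫_0^π cos²(nx) dx = π/2; for n ≠ n', ∫_0^π sin(nx)sin(n'x) dx = ∫_0^π cos(nx)cos(n'x) dx = 0; and by product-to-sum, ∫_0^π sin(nx)cos(n'x) dx = ½∫_0^π [sin((n+n')x) + sin((n−n')x)] dx, which is 0 when n+n' is even and 2n/(n²−n'²) when n+n' is odd (it need not vanish on (0, π)). For the constant mode: ∫_0^π 1 dx = π, ∫_0^π cos(nx) dx = 0, ∫_0^π sin(nx) dx = (1−(−1)^n)/n.
  u² squared terms: (1)²·∫1 dx = 1·π = π;  (-5)²·∫sin(5x)² dx = 25·π/2 = 25*π/2.
  u² cross terms: 2·(1)·(-5)·∫1·sin(5x) dx = -10·(2/5) = -4.
  So ∫_0^π u² dx = π + 25*π/2 − 4 = -4 + 27*π/2.
  (u')² squared terms: (-25)²·∫cos(5x)² dx = 625·π/2 = 625*π/2.
  So ∫_0^π (u')² dx = 625*π/2.
||u||_{H^1}^2 = (-4 + 27*π/2) + (625*π/2) = -4 + 326*π.


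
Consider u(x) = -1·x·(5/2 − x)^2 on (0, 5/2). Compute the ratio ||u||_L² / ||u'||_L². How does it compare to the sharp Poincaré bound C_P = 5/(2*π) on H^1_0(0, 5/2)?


||u||_L² / ||u'||_L² = 5*sqrt(14)/28 < C_P = 5/(2*π).

u(x) = -1·x·(5/2 − x)^2, so u'(x) = (5 - 6*x)*(2*x - 5)/4.
u(x) = -1·x·(5/2 − x)^2 vanishes at x = 0 and x = 5/2, so u ∈ H^1_0(0, 5/2). Differentiate via the product rule and integrate the resulting polynomials term by term.
  ∫_0^5/2 u² dx = ∫_0^5/2 (x^6 - 10*x^5 + 75*x^4/2 - 125*x^3/2 + 625*x^2/16) dx. Term by term:
    ∫_0^5/2 x^6 dx = 78125/896;  ∫_0^5/2 -10*x^5 dx = -78125/192;  ∫_0^5/2 75*x^4/2 dx = 46875/64;
    ∫_0^5/2 -125*x^3/2 dx = -78125/128;  ∫_0^5/2 625*x^2/16 dx = 78125/384.
  Sum: 78125/896 − 78125/192 + 46875/64 − 78125/128 + 78125/384 = 15625/2688.
  ∫_0^5/2 (u')² dx = ∫_0^5/2 (9*x^4 - 60*x^3 + 275*x^2/2 - 125*x + 625/16) dx. Term by term:
    ∫_0^5/2 9*x^4 dx = 5625/32;  ∫_0^5/2 -60*x^3 dx = -9375/16;  ∫_0^5/2 275*x^2/2 dx = 34375/48;
    ∫_0^5/2 -125*x dx = -3125/8;  ∫_0^5/2 625/16 dx = 3125/32.
  Sum: 5625/32 − 9375/16 + 34375/48 − 3125/8 + 3125/32 = 625/48.
∫_0^5/2 u² dx = 15625/2688, so ||u||_L² = 125*sqrt(42)/336.
∫_0^5/2 (u')² dx = 625/48, so ||u'||_L² = 25*sqrt(3)/12.
Ratio ||u||_L² / ||u'||_L² = 5*sqrt(14)/28.
Sharp Poincaré constant on H^1_0(0, 5/2) is C_P = L/π = 5/(2*π), achieved by sin(2*π/5·x).
A polynomial bump cannot attain the sharp Poincaré constant (only the first sine eigenfunction does), so the ratio is strictly less than C_P, consistent with ||u||_L² ≤ C_P ||u'||_L².


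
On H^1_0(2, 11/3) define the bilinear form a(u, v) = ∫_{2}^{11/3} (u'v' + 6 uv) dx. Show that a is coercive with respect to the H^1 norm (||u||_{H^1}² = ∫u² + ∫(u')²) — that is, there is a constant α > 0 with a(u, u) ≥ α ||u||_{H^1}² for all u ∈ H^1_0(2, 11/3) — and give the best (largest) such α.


α = 1

Coercivity of a(·,·) on H^1_0(2, 11/3) means a(u, u) ≥ α ||u||_{H^1}² for every u ∈ H^1_0.
The interval has length L = 5/3, and Poincaré/coercivity depend only on L. Here a(u, u) = ∫(u')² + (6)·∫u².
Here c = 6 ≥ 1, so a(u,u) = ∫(u')² + c∫u² ≥ ∫(u')² + ∫u² = ||u||_{H^1}², i.e. α = 1 works. No larger α is possible: a(u,u) ≥ α||u||_{H^1}² means (1−α)∫(u')² ≥ (α−c)∫u², and for the modes u_n = sin(nπ(x−x₀)/L) (x₀ the left endpoint) one has ∫u_n²/∫(u_n')² = (L/(nπ))² → 0, so a(u_n,u_n)/||u_n||_{H^1}² → 1. Hence the optimal constant is α = 1.
Therefore α = 1.


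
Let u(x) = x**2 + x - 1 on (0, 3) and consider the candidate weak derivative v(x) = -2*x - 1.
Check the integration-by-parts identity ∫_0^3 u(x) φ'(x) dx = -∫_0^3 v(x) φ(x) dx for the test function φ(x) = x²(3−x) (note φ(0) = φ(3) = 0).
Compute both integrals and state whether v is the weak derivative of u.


LHS = -621/20, RHS = 621/20. No, v is not the weak derivative of u.

u(x) = x**2 + x - 1, classical derivative u'(x) = 2*x + 1.
φ(x) = x²(3−x), so φ'(x) = 3*x*(2 - x).
Note φ(0) = φ(3) = 0, so the boundary term u·φ vanishes.
LHS = ∫_0^3 u(x) φ'(x) dx = ∫_0^3 (-3*x^4 + 3*x^3 + 9*x^2 - 6*x) dx. Term by term:
  ∫_0^3 -3*x^4 dx = -729/5;  ∫_0^3 3*x^3 dx = 243/4;  ∫_0^3 9*x^2 dx = 81;
  ∫_0^3 -6*x dx = -27.
Sum: -729/5 + 243/4 + 81 − 27 = -621/20.
So LHS = -621/20.
∫_0^3 v(x) φ(x) dx = ∫_0^3 (2*x^4 - 5*x^3 - 3*x^2) dx. Term by term:
  ∫_0^3 2*x^4 dx = 486/5;  ∫_0^3 -5*x^3 dx = -405/4;  ∫_0^3 -3*x^2 dx = -27.
Sum: 486/5 − 405/4 − 27 = -621/20.
So RHS = -∫_0^3 v(x) φ(x) dx = 621/20.
LHS − RHS = -621/10 ≠ 0, so the identity fails.
(For a valid weak derivative the identity must hold for EVERY test function, in particular this one. The failure shows v is NOT the weak derivative of u.)
Correct weak derivative would be u'(x) = 2*x + 1.


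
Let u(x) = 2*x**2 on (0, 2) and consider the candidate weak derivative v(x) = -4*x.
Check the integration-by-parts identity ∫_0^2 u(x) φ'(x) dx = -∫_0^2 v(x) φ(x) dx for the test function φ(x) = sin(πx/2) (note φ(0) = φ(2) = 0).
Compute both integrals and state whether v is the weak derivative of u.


LHS = -16/π, RHS = 16/π. No, v is not the weak derivative of u.

u(x) = 2*x**2, classical derivative u'(x) = 4*x.
φ(x) = sin(πx/2), so φ'(x) = π*cos(π*x/2)/2.
Note φ(0) = φ(2) = 0, so the boundary term u·φ vanishes.
LHS = ∫_0^2 u(x) φ'(x) dx = ∫_0^2 (π*x^2*cos(π*x/2)) dx. Term by term:
  ∫_0^2 π*x^2*cos(π*x/2) dx = -16/π.
So LHS = -16/π.
∫_0^2 v(x) φ(x) dx = ∫_0^2 (-4*x*sin(π*x/2)) dx. Term by term:
  ∫_0^2 -4*x*sin(π*x/2) dx = -16/π.
So RHS = -∫_0^2 v(x) φ(x) dx = 16/π.
LHS − RHS = -32/π ≠ 0, so the identity fails.
(For a valid weak derivative the identity must hold for EVERY test function, in particular this one. The failure shows v is NOT the weak derivative of u.)
Correct weak derivative would be u'(x) = 4*x.


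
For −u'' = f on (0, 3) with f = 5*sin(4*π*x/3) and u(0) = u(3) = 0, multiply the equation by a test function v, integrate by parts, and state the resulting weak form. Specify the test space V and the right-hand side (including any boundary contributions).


V = H^1_0(0, 3) (so v(0) = v(3) = 0); weak form: ∫_0^3 u'v' dx = ∫_0^3 (5*sin(4*π*x/3)) v dx for all v ∈ V.

Multiply both sides by a test function v and integrate from 0 to 3:
  ∫_0^3 −u''(x) v(x) dx = ∫_0^3 f(x) v(x) dx.
Integrate the LHS by parts once:
  ∫_0^3 −u'' v dx = −[u'(x) v(x)]_0^3 + ∫_0^3 u'(x) v'(x) dx.
Thus ∫_0^3 u'(x) v'(x) dx = ∫_0^3 f(x) v(x) dx + [u'(x) v(x)]_0^3.
Choose V so that boundary terms are either known or forced to vanish.
u is Dirichlet: u(0) = u(3) = 0. Let V = H^1_0(0, 3); then v(0) = v(3) = 0, and [u' v]_0^3 = 0.
Weak formulation: find u (satisfying any essential BC) such that ∫_0^3 u'(x) v'(x) dx = ∫_0^3 f v dx for all v ∈ V.
Substituting f(x) = 5*sin(4*π*x/3), the right-hand side is ∫_0^3 (5*sin(4*π*x/3)) v dx.


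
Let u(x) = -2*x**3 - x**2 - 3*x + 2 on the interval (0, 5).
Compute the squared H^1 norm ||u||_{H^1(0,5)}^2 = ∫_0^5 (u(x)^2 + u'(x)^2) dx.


||u||_{H^1}^2 = 3824605/42

The H^1 norm (squared) on an interval (0, L) is
  ||u||_{H^1}^2 = ∫_0^L u(x)^2 dx + ∫_0^L u'(x)^2 dx.
Compute u'(x) = -6*x**2 - 2*x - 3.
Then u(x)^2 = 4*x**6 + 4*x**5 + 13*x**4 - 2*x**3 + 5*x**2 - 12*x + 4 and u'(x)^2 = 36*x**4 + 24*x**3 + 40*x**2 + 12*x + 9.
Integrate each monomial from 0 to 5 using ∫_0^5 c·x^n dx = c·5^(n+1)/(n+1):
  ∫_0^5 u(x)^2 dx = ∫_0^5 (4*x^6 + 4*x^5 + 13*x^4 - 2*x^3 + 5*x^2 - 12*x + 4) dx. Term by term:
    ∫_0^5 4*x^6 dx = 312500/7;  ∫_0^5 4*x^5 dx = 31250/3;  ∫_0^5 13*x^4 dx = 8125;
    ∫_0^5 -2*x^3 dx = -625/2;  ∫_0^5 5*x^2 dx = 625/3;  ∫_0^5 -12*x dx = -150;
    ∫_0^5 4 dx = 20.
  Sum: 312500/7 + 31250/3 + 8125 − 625/2 + 625/3 − 150 + 20 = 881305/14.
  ∫_0^5 u'(x)^2 dx = ∫_0^5 (36*x^4 + 24*x^3 + 40*x^2 + 12*x + 9) dx. Term by term:
    ∫_0^5 36*x^4 dx = 22500;  ∫_0^5 24*x^3 dx = 3750;  ∫_0^5 40*x^2 dx = 5000/3;
    ∫_0^5 12*x dx = 150;  ∫_0^5 9 dx = 45.
  Sum: 22500 + 3750 + 5000/3 + 150 + 45 = 84335/3.
Adding: ||u||_{H^1}^2 = 881305/14 + 84335/3 = 3824605/42.


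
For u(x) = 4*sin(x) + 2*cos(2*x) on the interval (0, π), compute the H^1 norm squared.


||u||_{H^1(0,π)}^2 = -160/3 + 26*π

u'(x) = -4*sin(2*x) + 4*cos(x).
Expand u² and (u')² and integrate term by term on (0, π), using: for integers n ≥ 1, ∫_0^π sin²(nx) dx = ∫_0^π cos²(nx) dx = π/2; for n ≠ n', ∫_0^π sin(nx)sin(n'x) dx = ∫_0^π cos(nx)cos(n'x) dx = 0; and by product-to-sum, ∫_0^π sin(nx)cos(n'x) dx = ½∫_0^π [sin((n+n')x) + sin((n−n')x)] dx, which is 0 when n+n' is even and 2n/(n²−n'²) when n+n' is odd (it need not vanish on (0, π)).
  u² squared terms: (2)²·∫cos(2x)² dx = 4·π/2 = 2*π;  (4)²·∫sin(x)² dx = 16·π/2 = 8*π.
  u² cross terms: 2·(2)·(4)·∫cos(2x)·sin(x) dx = 16·(-2/3) = -32/3.
  So ∫_0^π u² dx = 2*π + 8*π − 32/3 = -32/3 + 10*π.
  (u')² squared terms: (-4)²·∫sin(2x)² dx = 16·π/2 = 8*π;  (4)²·∫cos(x)² dx = 16·π/2 = 8*π.
  (u')² cross terms: 2·(-4)·(4)·∫sin(2x)·cos(x) dx = -32·(4/3) = -128/3.
  So ∫_0^π (u')² dx = 8*π + 8*π − 128/3 = -128/3 + 16*π.
||u||_{H^1}^2 = (-32/3 + 10*π) + (-128/3 + 16*π) = -160/3 + 26*π.


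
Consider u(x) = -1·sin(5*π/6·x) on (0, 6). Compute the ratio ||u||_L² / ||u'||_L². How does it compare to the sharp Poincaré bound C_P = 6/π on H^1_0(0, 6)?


||u||_L² / ||u'||_L² = 6/(5*π) < C_P = 6/π.

u(x) = -1·sin(5*π/6·x), so u'(x) = -5*π*cos(5*π*x/6)/6.
Writing u(x) = A·sin(kπx/L) with A = -1 and k = 5, use ∫_0^L sin²(kπx/L) dx = L/2 and ∫_0^L cos²(kπx/L) dx = L/2.
u² = 1·sin²(5*π/6·x) and (u')² = 25*π^2/36·cos²(5*π/6·x), and each of sin², cos² integrates to L/2 = 3 over (0, 6).
∫_0^6 u² dx = 3, so ||u||_L² = sqrt(3).
∫_0^6 (u')² dx = 25*π^2/12, so ||u'||_L² = 5*sqrt(3)*π/6.
Ratio ||u||_L² / ||u'||_L² = 6/(5*π).
Sharp Poincaré constant on H^1_0(0, 6) is C_P = L/π = 6/π, achieved by sin(π/6·x).
This is the k = 5 harmonic; the ratio L/(kπ) is strictly less than C_P = L/π, consistent with the sharp inequality ||u||_L² ≤ C_P ||u'||_L².


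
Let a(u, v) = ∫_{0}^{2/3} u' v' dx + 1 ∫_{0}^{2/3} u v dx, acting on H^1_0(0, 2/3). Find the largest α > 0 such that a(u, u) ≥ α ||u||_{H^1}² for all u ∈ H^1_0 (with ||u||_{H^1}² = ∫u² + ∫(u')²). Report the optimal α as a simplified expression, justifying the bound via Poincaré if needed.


α = 1

Coercivity of a(·,·) on H^1_0(0, 2/3) means a(u, u) ≥ α ||u||_{H^1}² for every u ∈ H^1_0.
The interval has length L = 2/3, and Poincaré/coercivity depend only on L. Here a(u, u) = ∫(u')² + (1)·∫u².
Here c = 1 ≥ 1, so a(u,u) = ∫(u')² + c∫u² ≥ ∫(u')² + ∫u² = ||u||_{H^1}², i.e. α = 1 works. No larger α is possible: a(u,u) ≥ α||u||_{H^1}² means (1−α)∫(u')² ≥ (α−c)∫u², and for the modes u_n = sin(nπ(x−x₀)/L) (x₀ the left endpoint) one has ∫u_n²/∫(u_n')² = (L/(nπ))² → 0, so a(u_n,u_n)/||u_n||_{H^1}² → 1. Hence the optimal constant is α = 1.
Therefore α = 1.


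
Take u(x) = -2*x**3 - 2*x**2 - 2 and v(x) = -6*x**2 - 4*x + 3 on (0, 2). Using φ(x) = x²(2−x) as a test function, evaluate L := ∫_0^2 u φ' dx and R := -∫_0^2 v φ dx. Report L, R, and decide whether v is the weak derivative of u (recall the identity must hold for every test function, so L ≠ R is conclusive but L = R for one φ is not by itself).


LHS = 96/5, RHS = 76/5. No, v is not the weak derivative of u.

u(x) = -2*x**3 - 2*x**2 - 2, classical derivative u'(x) = -6*x**2 - 4*x.
φ(x) = x²(2−x), so φ'(x) = x*(4 - 3*x).
Note φ(0) = φ(2) = 0, so the boundary term u·φ vanishes.
LHS = ∫_0^2 u(x) φ'(x) dx = ∫_0^2 (6*x^5 - 2*x^4 - 8*x^3 + 6*x^2 - 8*x) dx. Term by term:
  ∫_0^2 6*x^5 dx = 64;  ∫_0^2 -2*x^4 dx = -64/5;  ∫_0^2 -8*x^3 dx = -32;
  ∫_0^2 6*x^2 dx = 16;  ∫_0^2 -8*x dx = -16.
Sum: 64 − 64/5 − 32 + 16 − 16 = 96/5.
So LHS = 96/5.
∫_0^2 v(x) φ(x) dx = ∫_0^2 (6*x^5 - 8*x^4 - 11*x^3 + 6*x^2) dx. Term by term:
  ∫_0^2 6*x^5 dx = 64;  ∫_0^2 -8*x^4 dx = -256/5;  ∫_0^2 -11*x^3 dx = -44;
  ∫_0^2 6*x^2 dx = 16.
Sum: 64 − 256/5 − 44 + 16 = -76/5.
So RHS = -∫_0^2 v(x) φ(x) dx = 76/5.
LHS − RHS = 4 ≠ 0, so the identity fails.
(For a valid weak derivative the identity must hold for EVERY test function, in particular this one. The failure shows v is NOT the weak derivative of u.)
Correct weak derivative would be u'(x) = -6*x**2 - 4*x.


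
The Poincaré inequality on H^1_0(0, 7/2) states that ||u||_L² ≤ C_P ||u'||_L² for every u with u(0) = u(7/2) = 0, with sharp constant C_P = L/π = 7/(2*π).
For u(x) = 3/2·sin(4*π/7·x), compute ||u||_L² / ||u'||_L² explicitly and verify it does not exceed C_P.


||u||_L² / ||u'||_L² = 7/(4*π) < C_P = 7/(2*π).

u(x) = 3/2·sin(4*π/7·x), so u'(x) = 6*π*cos(4*π*x/7)/7.
Writing u(x) = A·sin(kπx/L) with A = 3/2 and k = 2, use ∫_0^L sin²(kπx/L) dx = L/2 and ∫_0^L cos²(kπx/L) dx = L/2.
u² = 9/4·sin²(4*π/7·x) and (u')² = 36*π^2/49·cos²(4*π/7·x), and each of sin², cos² integrates to L/2 = 7/4 over (0, 7/2).
∫_0^7/2 u² dx = 63/16, so ||u||_L² = 3*sqrt(7)/4.
∫_0^7/2 (u')² dx = 9*π^2/7, so ||u'||_L² = 3*sqrt(7)*π/7.
Ratio ||u||_L² / ||u'||_L² = 7/(4*π).
Sharp Poincaré constant on H^1_0(0, 7/2) is C_P = L/π = 7/(2*π), achieved by sin(2*π/7·x).
This is the k = 2 harmonic; the ratio L/(kπ) is strictly less than C_P = L/π, consistent with the sharp inequality ||u||_L² ≤ C_P ||u'||_L².


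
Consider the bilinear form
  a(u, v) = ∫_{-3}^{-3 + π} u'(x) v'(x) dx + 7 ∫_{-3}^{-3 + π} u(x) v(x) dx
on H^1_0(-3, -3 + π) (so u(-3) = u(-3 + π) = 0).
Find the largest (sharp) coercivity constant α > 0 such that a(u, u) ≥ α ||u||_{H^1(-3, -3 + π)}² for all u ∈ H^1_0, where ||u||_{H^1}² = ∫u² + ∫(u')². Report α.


α = 1

Coercivity of a(·,·) on H^1_0(-3, -3 + π) means a(u, u) ≥ α ||u||_{H^1}² for every u ∈ H^1_0.
The interval has length L = π, and Poincaré/coercivity depend only on L. Here a(u, u) = ∫(u')² + (7)·∫u².
Here c = 7 ≥ 1, so a(u,u) = ∫(u')² + c∫u² ≥ ∫(u')² + ∫u² = ||u||_{H^1}², i.e. α = 1 works. No larger α is possible: a(u,u) ≥ α||u||_{H^1}² means (1−α)∫(u')² ≥ (α−c)∫u², and for the modes u_n = sin(nπ(x−x₀)/L) (x₀ the left endpoint) one has ∫u_n²/∫(u_n')² = (L/(nπ))² → 0, so a(u_n,u_n)/||u_n||_{H^1}² → 1. Hence the optimal constant is α = 1.
Therefore α = 1.


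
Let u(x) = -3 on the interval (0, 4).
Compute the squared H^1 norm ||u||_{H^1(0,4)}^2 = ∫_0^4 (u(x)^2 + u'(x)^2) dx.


||u||_{H^1}^2 = 36

The H^1 norm (squared) on an interval (0, L) is
  ||u||_{H^1}^2 = ∫_0^L u(x)^2 dx + ∫_0^L u'(x)^2 dx.
Compute u'(x) = 0.
Then u(x)^2 = 9 and u'(x)^2 = 0.
Integrate each monomial from 0 to 4 using ∫_0^4 c·x^n dx = c·4^(n+1)/(n+1):
  ∫_0^4 u(x)^2 dx = ∫_0^4 (9) dx. Term by term:
    ∫_0^4 9 dx = 36.
  ∫_0^4 u'(x)^2 dx = ∫_0^4 (0) dx. Term by term:
    ∫_0^4 0 dx = 0.
Adding: ||u||_{H^1}^2 = 36 + 0 = 36.


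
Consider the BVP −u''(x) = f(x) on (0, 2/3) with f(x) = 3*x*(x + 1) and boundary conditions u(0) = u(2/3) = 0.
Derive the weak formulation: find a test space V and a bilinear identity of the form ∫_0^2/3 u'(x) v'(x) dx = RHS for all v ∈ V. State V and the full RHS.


V = H^1_0(0, 2/3) (so v(0) = v(2/3) = 0); weak form: ∫_0^2/3 u'v' dx = ∫_0^2/3 (3*x*(x + 1)) v dx for all v ∈ V.

Multiply both sides by a test function v and integrate from 0 to 2/3:
  ∫_0^2/3 −u''(x) v(x) dx = ∫_0^2/3 f(x) v(x) dx.
Integrate the LHS by parts once:
  ∫_0^2/3 −u'' v dx = −[u'(x) v(x)]_0^2/3 + ∫_0^2/3 u'(x) v'(x) dx.
Thus ∫_0^2/3 u'(x) v'(x) dx = ∫_0^2/3 f(x) v(x) dx + [u'(x) v(x)]_0^2/3.
Choose V so that boundary terms are either known or forced to vanish.
u is Dirichlet: u(0) = u(2/3) = 0. Let V = H^1_0(0, 2/3); then v(0) = v(2/3) = 0, and [u' v]_0^2/3 = 0.
Weak formulation: find u (satisfying any essential BC) such that ∫_0^2/3 u'(x) v'(x) dx = ∫_0^2/3 f v dx for all v ∈ V.
Substituting f(x) = 3*x*(x + 1), the right-hand side is ∫_0^2/3 (3*x*(x + 1)) v dx.


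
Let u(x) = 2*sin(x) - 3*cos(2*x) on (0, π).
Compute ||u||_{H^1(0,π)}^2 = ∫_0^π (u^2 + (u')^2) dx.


||u||_{H^1(0,π)}^2 = 40 + 53*π/2

u'(x) = 6*sin(2*x) + 2*cos(x).
Expand u² and (u')² and integrate term by term on (0, π), using: for integers n ≥ 1, ∫_0^π sin²(nx) dx = ∫_0^π cos²(nx) dx = π/2; for n ≠ n', ∫_0^π sin(nx)sin(n'x) dx = ∫_0^π cos(nx)cos(n'x) dx = 0; and by product-to-sum, ∫_0^π sin(nx)cos(n'x) dx = ½∫_0^π [sin((n+n')x) + sin((n−n')x)] dx, which is 0 when n+n' is even and 2n/(n²−n'²) when n+n' is odd (it need not vanish on (0, π)).
  u² squared terms: (-3)²·∫cos(2x)² dx = 9·π/2 = 9*π/2;  (2)²·∫sin(x)² dx = 4·π/2 = 2*π.
  u² cross terms: 2·(-3)·(2)·∫cos(2x)·sin(x) dx = -12·(-2/3) = 8.
  So ∫_0^π u² dx = 9*π/2 + 2*π + 8 = 8 + 13*π/2.
  (u')² squared terms: (2)²·∫cos(x)² dx = 4·π/2 = 2*π;  (6)²·∫sin(2x)² dx = 36·π/2 = 18*π.
  (u')² cross terms: 2·(2)·(6)·∫cos(x)·sin(2x) dx = 24·(4/3) = 32.
  So ∫_0^π (u')² dx = 2*π + 18*π + 32 = 32 + 20*π.
||u||_{H^1}^2 = (8 + 13*π/2) + (32 + 20*π) = 40 + 53*π/2.


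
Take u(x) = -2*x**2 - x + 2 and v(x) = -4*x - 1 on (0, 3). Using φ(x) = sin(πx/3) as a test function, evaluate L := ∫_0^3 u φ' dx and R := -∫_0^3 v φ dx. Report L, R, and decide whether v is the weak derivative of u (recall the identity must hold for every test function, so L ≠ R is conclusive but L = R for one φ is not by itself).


LHS = 42/π, RHS = 42/π. Yes, v = u' weakly.

u(x) = -2*x**2 - x + 2, classical derivative u'(x) = -4*x - 1.
φ(x) = sin(πx/3), so φ'(x) = π*cos(π*x/3)/3.
Note φ(0) = φ(3) = 0, so the boundary term u·φ vanishes.
LHS = ∫_0^3 u(x) φ'(x) dx = ∫_0^3 (-2*π*x^2*cos(π*x/3)/3 - π*x*cos(π*x/3)/3 + 2*π*cos(π*x/3)/3) dx. Term by term:
  ∫_0^3 2*π*cos(π*x/3)/3 dx = 0;  ∫_0^3 -2*π*x^2*cos(π*x/3)/3 dx = 36/π;  ∫_0^3 -π*x*cos(π*x/3)/3 dx = 6/π.
Sum: 0 + 36/π + 6/π = 42/π.
So LHS = 42/π.
∫_0^3 v(x) φ(x) dx = ∫_0^3 (-4*x*sin(π*x/3) - sin(π*x/3)) dx. Term by term:
  ∫_0^3 -sin(π*x/3) dx = -6/π;  ∫_0^3 -4*x*sin(π*x/3) dx = -36/π.
Sum: -6/π − 36/π = -42/π.
So RHS = -∫_0^3 v(x) φ(x) dx = 42/π.
LHS = RHS, so the identity holds for this test φ.
Moreover u is smooth here and v(x) = u'(x) = -4*x - 1 pointwise, so the identity holds for every test function. Hence v is the weak derivative of u.


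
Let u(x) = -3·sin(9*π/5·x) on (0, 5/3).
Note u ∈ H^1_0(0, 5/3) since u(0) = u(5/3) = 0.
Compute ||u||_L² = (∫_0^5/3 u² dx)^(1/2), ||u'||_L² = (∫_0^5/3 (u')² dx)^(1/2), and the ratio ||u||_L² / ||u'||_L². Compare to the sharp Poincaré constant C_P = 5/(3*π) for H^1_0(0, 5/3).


||u||_L² / ||u'||_L² = 5/(9*π) < C_P = 5/(3*π).

u(x) = -3·sin(9*π/5·x), so u'(x) = -27*π*cos(9*π*x/5)/5.
Writing u(x) = A·sin(kπx/L) with A = -3 and k = 3, use ∫_0^L sin²(kπx/L) dx = L/2 and ∫_0^L cos²(kπx/L) dx = L/2.
u² = 9·sin²(9*π/5·x) and (u')² = 729*π^2/25·cos²(9*π/5·x), and each of sin², cos² integrates to L/2 = 5/6 over (0, 5/3).
∫_0^5/3 u² dx = 15/2, so ||u||_L² = sqrt(30)/2.
∫_0^5/3 (u')² dx = 243*π^2/10, so ||u'||_L² = 9*sqrt(30)*π/10.
Ratio ||u||_L² / ||u'||_L² = 5/(9*π).
Sharp Poincaré constant on H^1_0(0, 5/3) is C_P = L/π = 5/(3*π), achieved by sin(3*π/5·x).
This is the k = 3 harmonic; the ratio L/(kπ) is strictly less than C_P = L/π, consistent with the sharp inequality ||u||_L² ≤ C_P ||u'||_L².
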